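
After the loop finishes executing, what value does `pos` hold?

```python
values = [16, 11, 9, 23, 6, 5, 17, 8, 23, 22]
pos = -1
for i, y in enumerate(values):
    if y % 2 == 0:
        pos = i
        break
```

Let's trace through this code step by step.

Initialize: values = [16, 11, 9, 23, 6, 5, 17, 8, 23, 22]
Initialize: pos = -1
Entering loop: for i, y in enumerate(values):
After iteration 1: i = 0, y = 16, pos = 0
Loop ends.

Final answer: 0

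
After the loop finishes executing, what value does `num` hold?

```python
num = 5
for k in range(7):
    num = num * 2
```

Let's trace through this code step by step.

Initialize: num = 5
Entering loop: for k in range(7):
After iteration 1: k = 0, num = 10
After iteration 2: k = 1, num = 20
After iteration 3: k = 2, num = 40
After iteration 4: k = 3, num = 80
After iteration 5: k = 4, num = 160
After iteration 6: k = 5, num = 320
After iteration 7: k = 6, num = 640
Loop ends.

Final answer: 640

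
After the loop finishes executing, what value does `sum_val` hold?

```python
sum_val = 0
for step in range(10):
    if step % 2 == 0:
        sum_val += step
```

Let's trace through this code step by step.

Initialize: sum_val = 0
Entering loop: for step in range(10):
After iteration 1: step = 0, sum_val = 0
After iteration 2: step = 1, sum_val = 0
After iteration 3: step = 2, sum_val = 2
After iteration 4: step = 3, sum_val = 2
After iteration 5: step = 4, sum_val = 6
After iteration 6: step = 5, sum_val = 6
After iteration 7: step = 6, sum_val = 12
After iteration 8: step = 7, sum_val = 12
After iteration 9: step = 8, sum_val = 20
After iteration 10: step = 9, sum_val = 20
Loop ends.

Final answer: 20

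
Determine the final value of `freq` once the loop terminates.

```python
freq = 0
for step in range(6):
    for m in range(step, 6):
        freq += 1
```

Let's trace through this code step by step.

Initialize: freq = 0
Entering loop: for step in range(6):
After iteration 1: step = 0, freq = 6
After iteration 2: step = 1, freq = 11
After iteration 3: step = 2, freq = 15
After iteration 4: step = 3, freq = 18
After iteration 5: step = 4, freq = 20
After iteration 6: step = 5, freq = 21
Loop ends.

Final answer: 21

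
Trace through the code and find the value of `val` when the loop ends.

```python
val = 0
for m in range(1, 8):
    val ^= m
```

Let's trace through this code step by step.

Initialize: val = 0
Entering loop: for m in range(1, 8):
After iteration 1: m = 1, val = 1
After iteration 2: m = 2, val = 3
After iteration 3: m = 3, val = 0
After iteration 4: m = 4, val = 4
After iteration 5: m = 5, val = 1
After iteration 6: m = 6, val = 7
After iteration 7: m = 7, val = 0
Loop ends.

Final answer: 0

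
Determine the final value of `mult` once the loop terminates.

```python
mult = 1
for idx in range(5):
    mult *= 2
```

Let's trace through this code step by step.

Initialize: mult = 1
Entering loop: for idx in range(5):
After iteration 1: idx = 0, mult = 2
After iteration 2: idx = 1, mult = 4
After iteration 3: idx = 2, mult = 8
After iteration 4: idx = 3, mult = 16
After iteration 5: idx = 4, mult = 32
Loop ends.

Final answer: 32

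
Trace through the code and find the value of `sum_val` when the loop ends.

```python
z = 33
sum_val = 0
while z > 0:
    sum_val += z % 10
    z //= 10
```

Let's trace through this code step by step.

Initialize: z = 33
Initialize: sum_val = 0
Entering loop: while z > 0:
After iteration 1: z = 3, sum_val = 3
After iteration 2: z = 0, sum_val = 6
Loop ends.

Final answer: 6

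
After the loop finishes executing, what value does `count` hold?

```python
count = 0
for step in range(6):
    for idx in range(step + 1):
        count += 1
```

Let's trace through this code step by step.

Initialize: count = 0
Entering loop: for step in range(6):
After iteration 1: step = 0, count = 1, idx = 0
After iteration 2: step = 1, count = 3, idx = 1
After iteration 3: step = 2, count = 6, idx = 2
After iteration 4: step = 3, count = 10, idx = 3
After iteration 5: step = 4, count = 15, idx = 4
After iteration 6: step = 5, count = 21, idx = 5
Loop ends.

Final answer: 21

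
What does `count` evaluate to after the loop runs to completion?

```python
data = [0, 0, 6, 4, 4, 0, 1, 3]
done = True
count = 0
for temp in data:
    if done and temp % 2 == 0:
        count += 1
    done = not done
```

Let's trace through this code step by step.

Initialize: data = [0, 0, 6, 4, 4, 0, 1, 3]
Initialize: done = True
Initialize: count = 0
Entering loop: for temp in data:
After iteration 1: temp = 0, done = False, count = 1
After iteration 2: temp = 0, done = True, count = 1
After iteration 3: temp = 6, done = False, count = 2
After iteration 4: temp = 4, done = True, count = 2
After iteration 5: temp = 4, done = False, count = 3
After iteration 6: temp = 0, done = True, count = 3
After iteration 7: temp = 1, done = False, count = 3
After iteration 8: temp = 3, done = True, count = 3
Loop ends.

Final answer: 3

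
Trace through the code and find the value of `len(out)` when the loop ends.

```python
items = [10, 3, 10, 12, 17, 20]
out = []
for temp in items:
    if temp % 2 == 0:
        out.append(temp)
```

Let's trace through this code step by step.

Initialize: items = [10, 3, 10, 12, 17, 20]
Initialize: out = []
Entering loop: for temp in items:
After iteration 1: temp = 10, out = [10]
After iteration 2: temp = 3, out = [10]
After iteration 3: temp = 10, out = [10, 10]
After iteration 4: temp = 12, out = [10, 10, 12]
After iteration 5: temp = 17, out = [10, 10, 12]
After iteration 6: temp = 20, out = [10, 10, 12, 20]
Loop ends.
len(out) = 4

Final answer: 4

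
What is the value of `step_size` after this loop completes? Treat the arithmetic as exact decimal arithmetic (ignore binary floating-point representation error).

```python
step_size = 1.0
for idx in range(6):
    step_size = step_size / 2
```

Let's trace through this code step by step.

Initialize: step_size = 1.0
Entering loop: for idx in range(6):
After iteration 1: idx = 0, step_size = 0.5
After iteration 2: idx = 1, step_size = 0.25
After iteration 3: idx = 2, step_size = 0.125
After iteration 4: idx = 3, step_size = 0.0625
After iteration 5: idx = 4, step_size = 0.03125
After iteration 6: idx = 5, step_size = 0.015625
Loop ends.

Final answer: 0.015625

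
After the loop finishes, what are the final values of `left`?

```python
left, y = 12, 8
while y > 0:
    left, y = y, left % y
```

Let's trace through this code step by step.

Initialize: left = 12
Initialize: y = 8
Entering loop: while y > 0:
After iteration 1: left = 8, y = 4
After iteration 2: left = 4, y = 0
Loop ends.

Final answer: 4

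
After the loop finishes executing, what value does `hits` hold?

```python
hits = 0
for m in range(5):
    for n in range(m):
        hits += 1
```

Let's trace through this code step by step.

Initialize: hits = 0
Entering loop: for m in range(5):
After iteration 1: m = 0, hits = 0
After iteration 2: m = 1, hits = 1, n = 0
After iteration 3: m = 2, hits = 3, n = 1
After iteration 4: m = 3, hits = 6, n = 2
After iteration 5: m = 4, hits = 10, n = 3
Loop ends.

Final answer: 10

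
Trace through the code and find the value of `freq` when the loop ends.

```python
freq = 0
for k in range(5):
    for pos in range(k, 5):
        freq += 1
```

Let's trace through this code step by step.

Initialize: freq = 0
Entering loop: for k in range(5):
After iteration 1: k = 0, freq = 5
After iteration 2: k = 1, freq = 9
After iteration 3: k = 2, freq = 12
After iteration 4: k = 3, freq = 14
After iteration 5: k = 4, freq = 15
Loop ends.

Final answer: 15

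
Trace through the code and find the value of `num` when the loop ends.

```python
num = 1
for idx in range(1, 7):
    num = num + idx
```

Let's trace through this code step by step.

Initialize: num = 1
Entering loop: for idx in range(1, 7):
After iteration 1: idx = 1, num = 2
After iteration 2: idx = 2, num = 4
After iteration 3: idx = 3, num = 7
After iteration 4: idx = 4, num = 11
After iteration 5: idx = 5, num = 16
After iteration 6: idx = 6, num = 22
Loop ends.

Final answer: 22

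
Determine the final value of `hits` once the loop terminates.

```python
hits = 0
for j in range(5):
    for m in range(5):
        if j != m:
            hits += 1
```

Let's trace through this code step by step.

Initialize: hits = 0
Entering loop: for j in range(5):
After iteration 1: j = 0, hits = 4
After iteration 2: j = 1, hits = 8
After iteration 3: j = 2, hits = 12
After iteration 4: j = 3, hits = 16
After iteration 5: j = 4, hits = 20
Loop ends.

Final answer: 20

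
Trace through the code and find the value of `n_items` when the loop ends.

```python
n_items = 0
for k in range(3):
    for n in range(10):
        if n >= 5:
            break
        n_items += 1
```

Let's trace through this code step by step.

Initialize: n_items = 0
Entering loop: for k in range(3):
After iteration 1: k = 0, n_items = 5
After iteration 2: k = 1, n_items = 10
After iteration 3: k = 2, n_items = 15
Loop ends.

Final answer: 15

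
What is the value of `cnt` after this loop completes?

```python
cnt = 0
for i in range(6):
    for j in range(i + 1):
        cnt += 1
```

Let's trace through this code step by step.

Initialize: cnt = 0
Entering loop: for i in range(6):
After iteration 1: i = 0, cnt = 1, j = 0
After iteration 2: i = 1, cnt = 3, j = 1
After iteration 3: i = 2, cnt = 6, j = 2
After iteration 4: i = 3, cnt = 10, j = 3
After iteration 5: i = 4, cnt = 15, j = 4
After iteration 6: i = 5, cnt = 21, j = 5
Loop ends.

Final answer: 21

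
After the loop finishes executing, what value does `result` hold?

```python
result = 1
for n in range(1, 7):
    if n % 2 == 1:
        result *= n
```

Let's trace through this code step by step.

Initialize: result = 1
Entering loop: for n in range(1, 7):
After iteration 1: n = 1, result = 1
After iteration 2: n = 2, result = 1
After iteration 3: n = 3, result = 3
After iteration 4: n = 4, result = 3
After iteration 5: n = 5, result = 15
After iteration 6: n = 6, result = 15
Loop ends.

Final answer: 15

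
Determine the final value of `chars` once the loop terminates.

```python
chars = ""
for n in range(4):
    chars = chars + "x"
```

Let's trace through this code step by step.

Initialize: chars = ''
Entering loop: for n in range(4):
After iteration 1: n = 0, chars = 'x'
After iteration 2: n = 1, chars = 'xx'
After iteration 3: n = 2, chars = 'xxx'
After iteration 4: n = 3, chars = 'xxxx'
Loop ends.

Final answer: 'xxxx'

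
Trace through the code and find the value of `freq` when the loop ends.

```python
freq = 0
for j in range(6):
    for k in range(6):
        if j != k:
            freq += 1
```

Let's trace through this code step by step.

Initialize: freq = 0
Entering loop: for j in range(6):
After iteration 1: j = 0, freq = 5
After iteration 2: j = 1, freq = 10
After iteration 3: j = 2, freq = 15
After iteration 4: j = 3, freq = 20
After iteration 5: j = 4, freq = 25
After iteration 6: j = 5, freq = 30
Loop ends.

Final answer: 30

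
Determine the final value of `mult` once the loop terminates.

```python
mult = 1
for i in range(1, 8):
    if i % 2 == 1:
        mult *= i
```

Let's trace through this code step by step.

Initialize: mult = 1
Entering loop: for i in range(1, 8):
After iteration 1: i = 1, mult = 1
After iteration 2: i = 2, mult = 1
After iteration 3: i = 3, mult = 3
After iteration 4: i = 4, mult = 3
After iteration 5: i = 5, mult = 15
After iteration 6: i = 6, mult = 15
After iteration 7: i = 7, mult = 105
Loop ends.

Final answer: 105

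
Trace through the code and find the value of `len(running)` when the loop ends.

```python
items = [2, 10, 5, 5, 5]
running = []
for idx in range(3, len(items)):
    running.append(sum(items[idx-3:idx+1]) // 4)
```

Let's trace through this code step by step.

Initialize: items = [2, 10, 5, 5, 5]
Initialize: running = []
Entering loop: for idx in range(3, len(items)):
After iteration 1: idx = 3, running = [5]
After iteration 2: idx = 4, running = [5, 6]
Loop ends.
len(running) = 2

Final answer: 2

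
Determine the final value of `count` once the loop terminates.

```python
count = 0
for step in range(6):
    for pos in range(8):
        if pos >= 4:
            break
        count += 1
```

Let's trace through this code step by step.

Initialize: count = 0
Entering loop: for step in range(6):
After iteration 1: step = 0, count = 4
After iteration 2: step = 1, count = 8
After iteration 3: step = 2, count = 12
After iteration 4: step = 3, count = 16
After iteration 5: step = 4, count = 20
After iteration 6: step = 5, count = 24
Loop ends.

Final answer: 24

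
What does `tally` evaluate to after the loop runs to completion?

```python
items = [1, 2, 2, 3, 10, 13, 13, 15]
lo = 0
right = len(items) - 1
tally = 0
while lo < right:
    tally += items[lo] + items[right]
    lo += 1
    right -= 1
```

Let's trace through this code step by step.

Initialize: items = [1, 2, 2, 3, 10, 13, 13, 15]
Initialize: lo = 0
Initialize: right = 7
Initialize: tally = 0
Entering loop: while lo < right:
After iteration 1: lo = 1, right = 6, tally = 16
After iteration 2: lo = 2, right = 5, tally = 31
After iteration 3: lo = 3, right = 4, tally = 46
After iteration 4: lo = 4, right = 3, tally = 59
Loop ends.

Final answer: 59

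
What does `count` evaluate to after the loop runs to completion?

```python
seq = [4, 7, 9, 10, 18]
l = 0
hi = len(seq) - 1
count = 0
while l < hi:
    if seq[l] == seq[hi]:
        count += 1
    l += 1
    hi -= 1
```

Let's trace through this code step by step.

Initialize: seq = [4, 7, 9, 10, 18]
Initialize: l = 0
Initialize: hi = 4
Initialize: count = 0
Entering loop: while l < hi:
After iteration 1: l = 1, hi = 3, count = 0
After iteration 2: l = 2, hi = 2, count = 0
Loop ends.

Final answer: 0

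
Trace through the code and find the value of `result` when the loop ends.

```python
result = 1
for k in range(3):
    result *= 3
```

Let's trace through this code step by step.

Initialize: result = 1
Entering loop: for k in range(3):
After iteration 1: k = 0, result = 3
After iteration 2: k = 1, result = 9
After iteration 3: k = 2, result = 27
Loop ends.

Final answer: 27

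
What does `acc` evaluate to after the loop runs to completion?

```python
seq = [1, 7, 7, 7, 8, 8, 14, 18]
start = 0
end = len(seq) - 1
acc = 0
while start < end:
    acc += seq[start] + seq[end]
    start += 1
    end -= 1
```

Let's trace through this code step by step.

Initialize: seq = [1, 7, 7, 7, 8, 8, 14, 18]
Initialize: start = 0
Initialize: end = 7
Initialize: acc = 0
Entering loop: while start < end:
After iteration 1: start = 1, end = 6, acc = 19
After iteration 2: start = 2, end = 5, acc = 40
After iteration 3: start = 3, end = 4, acc = 55
After iteration 4: start = 4, end = 3, acc = 70
Loop ends.

Final answer: 70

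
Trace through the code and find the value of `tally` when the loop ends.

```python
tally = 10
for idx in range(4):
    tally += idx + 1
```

Let's trace through this code step by step.

Initialize: tally = 10
Entering loop: for idx in range(4):
After iteration 1: idx = 0, tally = 11
After iteration 2: idx = 1, tally = 13
After iteration 3: idx = 2, tally = 16
After iteration 4: idx = 3, tally = 20
Loop ends.

Final answer: 20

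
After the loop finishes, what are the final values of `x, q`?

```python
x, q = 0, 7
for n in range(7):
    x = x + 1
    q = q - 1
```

Let's trace through this code step by step.

Initialize: x = 0
Initialize: q = 7
Entering loop: for n in range(7):
After iteration 1: n = 0, x = 1, q = 6
After iteration 2: n = 1, x = 2, q = 5
After iteration 3: n = 2, x = 3, q = 4
After iteration 4: n = 3, x = 4, q = 3
After iteration 5: n = 4, x = 5, q = 2
After iteration 6: n = 5, x = 6, q = 1
After iteration 7: n = 6, x = 7, q = 0
Loop ends.

Final answer: 7, 0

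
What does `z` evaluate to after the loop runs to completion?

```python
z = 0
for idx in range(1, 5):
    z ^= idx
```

Let's trace through this code step by step.

Initialize: z = 0
Entering loop: for idx in range(1, 5):
After iteration 1: idx = 1, z = 1
After iteration 2: idx = 2, z = 3
After iteration 3: idx = 3, z = 0
After iteration 4: idx = 4, z = 4
Loop ends.

Final answer: 4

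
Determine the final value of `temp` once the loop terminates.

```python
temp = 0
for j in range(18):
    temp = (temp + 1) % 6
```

Let's trace through this code step by step.

Initialize: temp = 0
Entering loop: for j in range(18):
After iteration 1: j = 0, temp = 1
After iteration 2: j = 1, temp = 2
After iteration 3: j = 2, temp = 3
After iteration 4: j = 3, temp = 4
After iteration 5: j = 4, temp = 5
After iteration 6: j = 5, temp = 0
After iteration 7: j = 6, temp = 1
After iteration 8: j = 7, temp = 2
After iteration 9: j = 8, temp = 3
After iteration 10: j = 9, temp = 4
After iteration 11: j = 10, temp = 5
After iteration 12: j = 11, temp = 0
After iteration 13: j = 12, temp = 1
After iteration 14: j = 13, temp = 2
After iteration 15: j = 14, temp = 3
After iteration 16: j = 15, temp = 4
After iteration 17: j = 16, temp = 5
After iteration 18: j = 17, temp = 0
Loop ends.

Final answer: 0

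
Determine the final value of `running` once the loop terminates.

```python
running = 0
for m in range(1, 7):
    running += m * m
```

Let's trace through this code step by step.

Initialize: running = 0
Entering loop: for m in range(1, 7):
After iteration 1: m = 1, running = 1
After iteration 2: m = 2, running = 5
After iteration 3: m = 3, running = 14
After iteration 4: m = 4, running = 30
After iteration 5: m = 5, running = 55
After iteration 6: m = 6, running = 91
Loop ends.

Final answer: 91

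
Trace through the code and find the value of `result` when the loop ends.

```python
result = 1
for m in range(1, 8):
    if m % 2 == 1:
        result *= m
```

Let's trace through this code step by step.

Initialize: result = 1
Entering loop: for m in range(1, 8):
After iteration 1: m = 1, result = 1
After iteration 2: m = 2, result = 1
After iteration 3: m = 3, result = 3
After iteration 4: m = 4, result = 3
After iteration 5: m = 5, result = 15
After iteration 6: m = 6, result = 15
After iteration 7: m = 7, result = 105
Loop ends.

Final answer: 105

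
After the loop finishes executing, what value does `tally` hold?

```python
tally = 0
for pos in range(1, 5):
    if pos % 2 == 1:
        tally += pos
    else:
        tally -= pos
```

Let's trace through this code step by step.

Initialize: tally = 0
Entering loop: for pos in range(1, 5):
After iteration 1: pos = 1, tally = 1
After iteration 2: pos = 2, tally = -1
After iteration 3: pos = 3, tally = 2
After iteration 4: pos = 4, tally = -2
Loop ends.

Final answer: -2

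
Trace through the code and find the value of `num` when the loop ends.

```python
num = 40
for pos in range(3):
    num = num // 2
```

Let's trace through this code step by step.

Initialize: num = 40
Entering loop: for pos in range(3):
After iteration 1: pos = 0, num = 20
After iteration 2: pos = 1, num = 10
After iteration 3: pos = 2, num = 5
Loop ends.

Final answer: 5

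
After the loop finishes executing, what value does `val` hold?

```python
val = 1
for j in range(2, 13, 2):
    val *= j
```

Let's trace through this code step by step.

Initialize: val = 1
Entering loop: for j in range(2, 13, 2):
After iteration 1: j = 2, val = 2
After iteration 2: j = 4, val = 8
After iteration 3: j = 6, val = 48
After iteration 4: j = 8, val = 384
After iteration 5: j = 10, val = 3840
After iteration 6: j = 12, val = 46080
Loop ends.

Final answer: 46080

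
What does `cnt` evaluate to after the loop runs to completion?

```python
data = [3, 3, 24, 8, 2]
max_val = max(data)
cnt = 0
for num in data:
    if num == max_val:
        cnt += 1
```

Let's trace through this code step by step.

Initialize: data = [3, 3, 24, 8, 2]
Initialize: max_val = 24
Initialize: cnt = 0
Entering loop: for num in data:
After iteration 1: num = 3, cnt = 0
After iteration 2: num = 3, cnt = 0
After iteration 3: num = 24, cnt = 1
After iteration 4: num = 8, cnt = 1
After iteration 5: num = 2, cnt = 1
Loop ends.

Final answer: 1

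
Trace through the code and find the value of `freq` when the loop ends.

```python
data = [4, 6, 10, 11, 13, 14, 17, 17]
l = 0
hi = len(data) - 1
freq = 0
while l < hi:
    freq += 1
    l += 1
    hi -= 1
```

Let's trace through this code step by step.

Initialize: data = [4, 6, 10, 11, 13, 14, 17, 17]
Initialize: l = 0
Initialize: hi = 7
Initialize: freq = 0
Entering loop: while l < hi:
After iteration 1: l = 1, hi = 6, freq = 1
After iteration 2: l = 2, hi = 5, freq = 2
After iteration 3: l = 3, hi = 4, freq = 3
After iteration 4: l = 4, hi = 3, freq = 4
Loop ends.

Final answer: 4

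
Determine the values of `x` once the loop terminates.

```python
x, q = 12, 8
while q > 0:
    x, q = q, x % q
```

Let's trace through this code step by step.

Initialize: x = 12
Initialize: q = 8
Entering loop: while q > 0:
After iteration 1: x = 8, q = 4
After iteration 2: x = 4, q = 0
Loop ends.

Final answer: 4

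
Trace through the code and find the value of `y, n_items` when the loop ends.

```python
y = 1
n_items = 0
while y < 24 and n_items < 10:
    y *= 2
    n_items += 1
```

Let's trace through this code step by step.

Initialize: y = 1
Initialize: n_items = 0
Entering loop: while y < 24 and n_items < 10:
After iteration 1: y = 2, n_items = 1
After iteration 2: y = 4, n_items = 2
After iteration 3: y = 8, n_items = 3
After iteration 4: y = 16, n_items = 4
After iteration 5: y = 32, n_items = 5
Loop ends.

Final answer: 32, 5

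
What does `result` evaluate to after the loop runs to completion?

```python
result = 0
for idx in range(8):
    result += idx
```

Let's trace through this code step by step.

Initialize: result = 0
Entering loop: for idx in range(8):
After iteration 1: idx = 0, result = 0
After iteration 2: idx = 1, result = 1
After iteration 3: idx = 2, result = 3
After iteration 4: idx = 3, result = 6
After iteration 5: idx = 4, result = 10
After iteration 6: idx = 5, result = 15
After iteration 7: idx = 6, result = 21
After iteration 8: idx = 7, result = 28
Loop ends.

Final answer: 28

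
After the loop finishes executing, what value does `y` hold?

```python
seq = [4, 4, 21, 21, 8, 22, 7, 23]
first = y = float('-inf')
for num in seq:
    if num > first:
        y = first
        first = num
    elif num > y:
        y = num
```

Let's trace through this code step by step.

Initialize: seq = [4, 4, 21, 21, 8, 22, 7, 23]
Initialize: first = -inf
Initialize: y = -inf
Entering loop: for num in seq:
After iteration 1: num = 4, first = 4, y = -inf
After iteration 2: num = 4, first = 4, y = 4
After iteration 3: num = 21, first = 21, y = 4
After iteration 4: num = 21, first = 21, y = 21
After iteration 5: num = 8, first = 21, y = 21
After iteration 6: num = 22, first = 22, y = 21
After iteration 7: num = 7, first = 22, y = 21
After iteration 8: num = 23, first = 23, y = 22
Loop ends.

Final answer: 22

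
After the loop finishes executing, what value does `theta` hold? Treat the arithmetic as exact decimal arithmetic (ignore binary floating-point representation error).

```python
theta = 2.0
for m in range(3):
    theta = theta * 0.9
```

Let's trace through this code step by step.

Initialize: theta = 2.0
Entering loop: for m in range(3):
After iteration 1: m = 0, theta = 1.8
After iteration 2: m = 1, theta = 1.62
After iteration 3: m = 2, theta = 1.458
Loop ends.

Final answer: 1.458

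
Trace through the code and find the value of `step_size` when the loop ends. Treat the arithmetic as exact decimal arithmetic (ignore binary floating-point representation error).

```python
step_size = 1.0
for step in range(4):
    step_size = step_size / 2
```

Let's trace through this code step by step.

Initialize: step_size = 1.0
Entering loop: for step in range(4):
After iteration 1: step = 0, step_size = 0.5
After iteration 2: step = 1, step_size = 0.25
After iteration 3: step = 2, step_size = 0.125
After iteration 4: step = 3, step_size = 0.0625
Loop ends.

Final answer: 0.0625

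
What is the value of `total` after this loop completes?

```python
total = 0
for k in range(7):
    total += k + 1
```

Let's trace through this code step by step.

Initialize: total = 0
Entering loop: for k in range(7):
After iteration 1: k = 0, total = 1
After iteration 2: k = 1, total = 3
After iteration 3: k = 2, total = 6
After iteration 4: k = 3, total = 10
After iteration 5: k = 4, total = 15
After iteration 6: k = 5, total = 21
After iteration 7: k = 6, total = 28
Loop ends.

Final answer: 28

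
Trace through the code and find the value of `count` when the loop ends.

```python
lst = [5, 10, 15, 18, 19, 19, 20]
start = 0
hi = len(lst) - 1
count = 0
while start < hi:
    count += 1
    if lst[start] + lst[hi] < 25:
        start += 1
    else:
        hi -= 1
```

Let's trace through this code step by step.

Initialize: lst = [5, 10, 15, 18, 19, 19, 20]
Initialize: start = 0
Initialize: hi = 6
Initialize: count = 0
Entering loop: while start < hi:
After iteration 1: start = 0, hi = 5, count = 1
After iteration 2: start = 1, hi = 5, count = 2
After iteration 3: start = 1, hi = 4, count = 3
After iteration 4: start = 1, hi = 3, count = 4
After iteration 5: start = 1, hi = 2, count = 5
After iteration 6: start = 1, hi = 1, count = 6
Loop ends.

Final answer: 6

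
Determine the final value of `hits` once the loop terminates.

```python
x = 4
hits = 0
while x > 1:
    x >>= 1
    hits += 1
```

Let's trace through this code step by step.

Initialize: x = 4
Initialize: hits = 0
Entering loop: while x > 1:
After iteration 1: x = 2, hits = 1
After iteration 2: x = 1, hits = 2
Loop ends.

Final answer: 2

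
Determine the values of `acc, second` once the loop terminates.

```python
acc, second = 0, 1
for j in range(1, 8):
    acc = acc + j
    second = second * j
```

Let's trace through this code step by step.

Initialize: acc = 0
Initialize: second = 1
Entering loop: for j in range(1, 8):
After iteration 1: j = 1, acc = 1, second = 1
After iteration 2: j = 2, acc = 3, second = 2
After iteration 3: j = 3, acc = 6, second = 6
After iteration 4: j = 4, acc = 10, second = 24
After iteration 5: j = 5, acc = 15, second = 120
After iteration 6: j = 6, acc = 21, second = 720
After iteration 7: j = 7, acc = 28, second = 5040
Loop ends.

Final answer: 28, 5040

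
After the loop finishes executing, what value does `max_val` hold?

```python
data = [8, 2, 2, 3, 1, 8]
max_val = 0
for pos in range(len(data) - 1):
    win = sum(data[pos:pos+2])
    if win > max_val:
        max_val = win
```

Let's trace through this code step by step.

Initialize: data = [8, 2, 2, 3, 1, 8]
Initialize: max_val = 0
Entering loop: for pos in range(len(data) - 1):
After iteration 1: pos = 0, max_val = 10, win = 10
After iteration 2: pos = 1, max_val = 10, win = 4
After iteration 3: pos = 2, max_val = 10, win = 5
After iteration 4: pos = 3, max_val = 10, win = 4
After iteration 5: pos = 4, max_val = 10, win = 9
Loop ends.

Final answer: 10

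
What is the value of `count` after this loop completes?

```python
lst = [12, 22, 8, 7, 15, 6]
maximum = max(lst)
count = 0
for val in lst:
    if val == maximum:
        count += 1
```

Let's trace through this code step by step.

Initialize: lst = [12, 22, 8, 7, 15, 6]
Initialize: maximum = 22
Initialize: count = 0
Entering loop: for val in lst:
After iteration 1: val = 12, count = 0
After iteration 2: val = 22, count = 1
After iteration 3: val = 8, count = 1
After iteration 4: val = 7, count = 1
After iteration 5: val = 15, count = 1
After iteration 6: val = 6, count = 1
Loop ends.

Final answer: 1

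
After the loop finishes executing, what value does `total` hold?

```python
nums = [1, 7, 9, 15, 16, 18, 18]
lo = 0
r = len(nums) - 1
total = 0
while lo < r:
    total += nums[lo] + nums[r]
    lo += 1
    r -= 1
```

Let's trace through this code step by step.

Initialize: nums = [1, 7, 9, 15, 16, 18, 18]
Initialize: lo = 0
Initialize: r = 6
Initialize: total = 0
Entering loop: while lo < r:
After iteration 1: lo = 1, r = 5, total = 19
After iteration 2: lo = 2, r = 4, total = 44
After iteration 3: lo = 3, r = 3, total = 69
Loop ends.

Final answer: 69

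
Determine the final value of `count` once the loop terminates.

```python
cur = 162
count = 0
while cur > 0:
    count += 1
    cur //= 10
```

Let's trace through this code step by step.

Initialize: cur = 162
Initialize: count = 0
Entering loop: while cur > 0:
After iteration 1: cur = 16, count = 1
After iteration 2: cur = 1, count = 2
After iteration 3: cur = 0, count = 3
Loop ends.

Final answer: 3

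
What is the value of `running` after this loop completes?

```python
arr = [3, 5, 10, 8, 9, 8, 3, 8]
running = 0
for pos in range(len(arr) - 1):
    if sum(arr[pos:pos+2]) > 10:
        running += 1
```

Let's trace through this code step by step.

Initialize: arr = [3, 5, 10, 8, 9, 8, 3, 8]
Initialize: running = 0
Entering loop: for pos in range(len(arr) - 1):
After iteration 1: pos = 0, running = 0
After iteration 2: pos = 1, running = 1
After iteration 3: pos = 2, running = 2
After iteration 4: pos = 3, running = 3
After iteration 5: pos = 4, running = 4
After iteration 6: pos = 5, running = 5
After iteration 7: pos = 6, running = 6
Loop ends.

Final answer: 6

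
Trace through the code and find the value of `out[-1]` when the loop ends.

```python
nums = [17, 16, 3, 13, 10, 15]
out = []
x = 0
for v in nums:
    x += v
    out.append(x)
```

Let's trace through this code step by step.

Initialize: nums = [17, 16, 3, 13, 10, 15]
Initialize: out = []
Initialize: x = 0
Entering loop: for v in nums:
After iteration 1: v = 17, out = [17], x = 17
After iteration 2: v = 16, out = [17, 33], x = 33
After iteration 3: v = 3, out = [17, 33, 36], x = 36
After iteration 4: v = 13, out = [17, 33, 36, 49], x = 49
After iteration 5: v = 10, out = [17, 33, 36, 49, 59], x = 59
After iteration 6: v = 15, out = [17, 33, 36, 49, 59, 74], x = 74
Loop ends.
out[-1] = 74

Final answer: 74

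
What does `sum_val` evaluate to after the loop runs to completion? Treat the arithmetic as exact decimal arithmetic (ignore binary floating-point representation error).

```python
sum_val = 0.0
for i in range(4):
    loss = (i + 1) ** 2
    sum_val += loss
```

Let's trace through this code step by step.

Initialize: sum_val = 0.0
Entering loop: for i in range(4):
After iteration 1: i = 0, sum_val = 1.0, loss = 1
After iteration 2: i = 1, sum_val = 5.0, loss = 4
After iteration 3: i = 2, sum_val = 14.0, loss = 9
After iteration 4: i = 3, sum_val = 30.0, loss = 16
Loop ends.

Final answer: 30.0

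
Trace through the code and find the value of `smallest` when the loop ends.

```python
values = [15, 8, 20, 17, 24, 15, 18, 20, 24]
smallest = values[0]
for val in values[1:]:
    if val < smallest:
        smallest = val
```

Let's trace through this code step by step.

Initialize: values = [15, 8, 20, 17, 24, 15, 18, 20, 24]
Initialize: smallest = 15
Entering loop: for val in values[1:]:
After iteration 1: val = 8, smallest = 8
After iteration 2: val = 20, smallest = 8
After iteration 3: val = 17, smallest = 8
After iteration 4: val = 24, smallest = 8
After iteration 5: val = 15, smallest = 8
After iteration 6: val = 18, smallest = 8
After iteration 7: val = 20, smallest = 8
After iteration 8: val = 24, smallest = 8
Loop ends.

Final answer: 8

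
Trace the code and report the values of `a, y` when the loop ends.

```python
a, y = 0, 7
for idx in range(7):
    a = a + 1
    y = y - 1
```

Let's trace through this code step by step.

Initialize: a = 0
Initialize: y = 7
Entering loop: for idx in range(7):
After iteration 1: idx = 0, a = 1, y = 6
After iteration 2: idx = 1, a = 2, y = 5
After iteration 3: idx = 2, a = 3, y = 4
After iteration 4: idx = 3, a = 4, y = 3
After iteration 5: idx = 4, a = 5, y = 2
After iteration 6: idx = 5, a = 6, y = 1
After iteration 7: idx = 6, a = 7, y = 0
Loop ends.

Final answer: 7, 0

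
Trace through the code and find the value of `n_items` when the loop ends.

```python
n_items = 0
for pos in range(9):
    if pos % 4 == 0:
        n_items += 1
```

Let's trace through this code step by step.

Initialize: n_items = 0
Entering loop: for pos in range(9):
After iteration 1: pos = 0, n_items = 1
After iteration 2: pos = 1, n_items = 1
After iteration 3: pos = 2, n_items = 1
After iteration 4: pos = 3, n_items = 1
After iteration 5: pos = 4, n_items = 2
After iteration 6: pos = 5, n_items = 2
After iteration 7: pos = 6, n_items = 2
After iteration 8: pos = 7, n_items = 2
After iteration 9: pos = 8, n_items = 3
Loop ends.

Final answer: 3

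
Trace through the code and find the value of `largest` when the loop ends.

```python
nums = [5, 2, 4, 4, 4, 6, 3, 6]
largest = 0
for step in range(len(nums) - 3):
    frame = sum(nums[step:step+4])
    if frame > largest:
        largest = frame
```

Let's trace through this code step by step.

Initialize: nums = [5, 2, 4, 4, 4, 6, 3, 6]
Initialize: largest = 0
Entering loop: for step in range(len(nums) - 3):
After iteration 1: step = 0, largest = 15, frame = 15
After iteration 2: step = 1, largest = 15, frame = 14
After iteration 3: step = 2, largest = 18, frame = 18
After iteration 4: step = 3, largest = 18, frame = 17
After iteration 5: step = 4, largest = 19, frame = 19
Loop ends.

Final answer: 19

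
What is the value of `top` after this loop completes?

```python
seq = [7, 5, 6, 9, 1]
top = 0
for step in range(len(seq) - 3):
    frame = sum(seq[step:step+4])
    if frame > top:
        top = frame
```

Let's trace through this code step by step.

Initialize: seq = [7, 5, 6, 9, 1]
Initialize: top = 0
Entering loop: for step in range(len(seq) - 3):
After iteration 1: step = 0, top = 27, frame = 27
After iteration 2: step = 1, top = 27, frame = 21
Loop ends.

Final answer: 27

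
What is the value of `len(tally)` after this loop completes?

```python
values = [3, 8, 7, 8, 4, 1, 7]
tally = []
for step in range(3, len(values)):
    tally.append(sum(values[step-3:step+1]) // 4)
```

Let's trace through this code step by step.

Initialize: values = [3, 8, 7, 8, 4, 1, 7]
Initialize: tally = []
Entering loop: for step in range(3, len(values)):
After iteration 1: step = 3, tally = [6]
After iteration 2: step = 4, tally = [6, 6]
After iteration 3: step = 5, tally = [6, 6, 5]
After iteration 4: step = 6, tally = [6, 6, 5, 5]
Loop ends.
len(tally) = 4

Final answer: 4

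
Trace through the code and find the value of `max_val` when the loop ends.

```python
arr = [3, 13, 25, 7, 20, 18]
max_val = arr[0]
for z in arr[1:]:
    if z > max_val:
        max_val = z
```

Let's trace through this code step by step.

Initialize: arr = [3, 13, 25, 7, 20, 18]
Initialize: max_val = 3
Entering loop: for z in arr[1:]:
After iteration 1: z = 13, max_val = 13
After iteration 2: z = 25, max_val = 25
After iteration 3: z = 7, max_val = 25
After iteration 4: z = 20, max_val = 25
After iteration 5: z = 18, max_val = 25
Loop ends.

Final answer: 25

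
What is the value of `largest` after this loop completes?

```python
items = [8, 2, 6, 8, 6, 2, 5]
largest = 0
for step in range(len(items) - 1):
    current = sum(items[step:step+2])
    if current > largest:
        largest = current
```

Let's trace through this code step by step.

Initialize: items = [8, 2, 6, 8, 6, 2, 5]
Initialize: largest = 0
Entering loop: for step in range(len(items) - 1):
After iteration 1: step = 0, largest = 10, current = 10
After iteration 2: step = 1, largest = 10, current = 8
After iteration 3: step = 2, largest = 14, current = 14
After iteration 4: step = 3, largest = 14, current = 14
After iteration 5: step = 4, largest = 14, current = 8
After iteration 6: step = 5, largest = 14, current = 7
Loop ends.

Final answer: 14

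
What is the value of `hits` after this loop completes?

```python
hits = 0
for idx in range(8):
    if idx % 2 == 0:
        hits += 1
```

Let's trace through this code step by step.

Initialize: hits = 0
Entering loop: for idx in range(8):
After iteration 1: idx = 0, hits = 1
After iteration 2: idx = 1, hits = 1
After iteration 3: idx = 2, hits = 2
After iteration 4: idx = 3, hits = 2
After iteration 5: idx = 4, hits = 3
After iteration 6: idx = 5, hits = 3
After iteration 7: idx = 6, hits = 4
After iteration 8: idx = 7, hits = 4
Loop ends.

Final answer: 4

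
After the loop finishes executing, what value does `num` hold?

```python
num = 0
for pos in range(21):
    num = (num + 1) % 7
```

Let's trace through this code step by step.

Initialize: num = 0
Entering loop: for pos in range(21):
After iteration 1: pos = 0, num = 1
After iteration 2: pos = 1, num = 2
After iteration 3: pos = 2, num = 3
After iteration 4: pos = 3, num = 4
After iteration 5: pos = 4, num = 5
After iteration 6: pos = 5, num = 6
After iteration 7: pos = 6, num = 0
After iteration 8: pos = 7, num = 1
After iteration 9: pos = 8, num = 2
After iteration 10: pos = 9, num = 3
After iteration 11: pos = 10, num = 4
After iteration 12: pos = 11, num = 5
After iteration 13: pos = 12, num = 6
After iteration 14: pos = 13, num = 0
After iteration 15: pos = 14, num = 1
After iteration 16: pos = 15, num = 2
After iteration 17: pos = 16, num = 3
After iteration 18: pos = 17, num = 4
After iteration 19: pos = 18, num = 5
After iteration 20: pos = 19, num = 6
After iteration 21: pos = 20, num = 0
Loop ends.

Final answer: 0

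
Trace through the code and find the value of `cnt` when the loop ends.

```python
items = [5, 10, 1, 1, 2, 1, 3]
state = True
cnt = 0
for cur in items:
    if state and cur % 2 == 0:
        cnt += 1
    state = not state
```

Let's trace through this code step by step.

Initialize: items = [5, 10, 1, 1, 2, 1, 3]
Initialize: state = True
Initialize: cnt = 0
Entering loop: for cur in items:
After iteration 1: cur = 5, state = False, cnt = 0
After iteration 2: cur = 10, state = True, cnt = 0
After iteration 3: cur = 1, state = False, cnt = 0
After iteration 4: cur = 1, state = True, cnt = 0
After iteration 5: cur = 2, state = False, cnt = 1
After iteration 6: cur = 1, state = True, cnt = 1
After iteration 7: cur = 3, state = False, cnt = 1
Loop ends.

Final answer: 1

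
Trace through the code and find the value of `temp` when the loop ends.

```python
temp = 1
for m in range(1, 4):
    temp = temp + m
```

Let's trace through this code step by step.

Initialize: temp = 1
Entering loop: for m in range(1, 4):
After iteration 1: m = 1, temp = 2
After iteration 2: m = 2, temp = 4
After iteration 3: m = 3, temp = 7
Loop ends.

Final answer: 7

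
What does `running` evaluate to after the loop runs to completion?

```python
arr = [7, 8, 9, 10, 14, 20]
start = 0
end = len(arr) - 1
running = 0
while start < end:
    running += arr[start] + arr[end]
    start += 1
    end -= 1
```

Let's trace through this code step by step.

Initialize: arr = [7, 8, 9, 10, 14, 20]
Initialize: start = 0
Initialize: end = 5
Initialize: running = 0
Entering loop: while start < end:
After iteration 1: start = 1, end = 4, running = 27
After iteration 2: start = 2, end = 3, running = 49
After iteration 3: start = 3, end = 2, running = 68
Loop ends.

Final answer: 68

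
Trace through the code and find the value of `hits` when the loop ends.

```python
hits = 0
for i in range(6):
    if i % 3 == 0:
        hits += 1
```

Let's trace through this code step by step.

Initialize: hits = 0
Entering loop: for i in range(6):
After iteration 1: i = 0, hits = 1
After iteration 2: i = 1, hits = 1
After iteration 3: i = 2, hits = 1
After iteration 4: i = 3, hits = 2
After iteration 5: i = 4, hits = 2
After iteration 6: i = 5, hits = 2
Loop ends.

Final answer: 2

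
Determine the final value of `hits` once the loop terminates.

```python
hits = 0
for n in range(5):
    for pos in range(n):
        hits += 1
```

Let's trace through this code step by step.

Initialize: hits = 0
Entering loop: for n in range(5):
After iteration 1: n = 0, hits = 0
After iteration 2: n = 1, hits = 1, pos = 0
After iteration 3: n = 2, hits = 3, pos = 1
After iteration 4: n = 3, hits = 6, pos = 2
After iteration 5: n = 4, hits = 10, pos = 3
Loop ends.

Final answer: 10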